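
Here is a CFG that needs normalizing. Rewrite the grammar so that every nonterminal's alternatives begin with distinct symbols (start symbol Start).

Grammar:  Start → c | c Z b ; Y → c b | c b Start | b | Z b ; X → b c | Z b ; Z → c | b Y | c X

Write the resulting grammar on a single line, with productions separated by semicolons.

Start has alternatives sharing prefix 'c': factor to Start → c Start1 with Start1 → ε | Z b.
Y has alternatives sharing prefix 'c b': factor to Y → c b Y1 with Y1 → ε | Start.
Z has alternatives sharing prefix 'c': factor to Z → c Z1 with Z1 → ε | X.

Start → c Start1; Y → b | Z b | c b Y1; X → b c | Z b; Z → b Y | c Z1; Start1 → ε | Z b; Y1 → ε | Start; Z1 → ε | X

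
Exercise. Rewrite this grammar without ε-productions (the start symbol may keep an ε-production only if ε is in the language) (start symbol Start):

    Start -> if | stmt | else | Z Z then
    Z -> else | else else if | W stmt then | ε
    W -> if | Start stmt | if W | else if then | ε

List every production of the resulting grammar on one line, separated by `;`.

Nullable nonterminals: {W, Z}.
ε ∉ L(G), so no ε-production is kept.
For each production, add variants omitting each subset of nullable occurrences: Start → Z Z then gives Z Z then | Z then | then. Z → W stmt then gives W stmt then | stmt then.

Start -> if | stmt | else | Z Z then | Z then | then; Z -> else | else else if | W stmt then | stmt then; W -> if | Start stmt | if W | else if then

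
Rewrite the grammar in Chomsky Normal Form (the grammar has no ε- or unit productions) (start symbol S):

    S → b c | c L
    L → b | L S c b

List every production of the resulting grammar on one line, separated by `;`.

Introduce a nonterminal for each terminal appearing in a rule of length ≥ 2: X1 → b, X2 → c.
Binarize each right-hand side of length ≥ 3 by chaining fresh nonterminals (Y1, Y2, …): affected rules were L → L S X2 X1.

S → X1 X2 | X2 L; L → b | L Y1; X1 → b; X2 → c; Y1 → S Y2; Y2 → X2 X1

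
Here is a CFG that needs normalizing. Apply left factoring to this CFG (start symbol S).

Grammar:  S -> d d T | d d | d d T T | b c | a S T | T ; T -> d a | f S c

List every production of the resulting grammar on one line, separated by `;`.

S -> b c | a S T | T | d d S'; T -> d a | f S c; S' -> ε | T S''; S'' -> ε | T

S has alternatives sharing prefix 'd d': factor to S → d d S' with S' → T | ε | T T.
S' has alternatives sharing prefix 'T': factor to S' → T S'' with S'' → ε | T.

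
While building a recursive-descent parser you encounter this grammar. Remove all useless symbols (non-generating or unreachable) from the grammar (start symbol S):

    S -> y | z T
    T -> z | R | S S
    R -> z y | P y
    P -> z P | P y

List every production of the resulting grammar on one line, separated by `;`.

Generating nonterminals: {R, S, T}.
Reachable from S after that: {R, S, T}.
Removed useless symbols: {P} and every production mentioning them.

S -> y | z T; T -> z | R | S S; R -> z y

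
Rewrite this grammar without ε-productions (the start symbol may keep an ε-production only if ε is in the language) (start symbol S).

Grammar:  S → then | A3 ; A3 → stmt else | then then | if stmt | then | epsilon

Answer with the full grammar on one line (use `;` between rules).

The nullable symbols are {A3, S}.
ε ∈ L(G) since S is nullable, so keep S → ε.

S → then | A3 | epsilon; A3 → stmt else | then then | if stmt | then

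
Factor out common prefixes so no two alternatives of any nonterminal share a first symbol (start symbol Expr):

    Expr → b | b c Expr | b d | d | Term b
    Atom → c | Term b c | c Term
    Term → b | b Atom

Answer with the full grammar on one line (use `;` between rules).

Expr → d | Term b | b Expr1; Atom → Term b c | c Atom1; Term → b Term1; Expr1 → ε | c Expr | d; Atom1 → ε | Term; Term1 → ε | Atom

Expr has alternatives sharing prefix 'b': factor to Expr → b Expr1 with Expr1 → ε | c Expr | d.
Atom has alternatives sharing prefix 'c': factor to Atom → c Atom1 with Atom1 → ε | Term.
Term has alternatives sharing prefix 'b': factor to Term → b Term1 with Term1 → ε | Atom.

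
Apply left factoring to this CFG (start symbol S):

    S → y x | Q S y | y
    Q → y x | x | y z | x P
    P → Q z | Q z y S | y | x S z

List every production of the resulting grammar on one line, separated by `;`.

S has alternatives sharing prefix 'y': factor to S → y S' with S' → x | ε.
Q has alternatives sharing prefix 'y': factor to Q → y Q' with Q' → x | z.
Q has alternatives sharing prefix 'x': factor to Q → x Q'' with Q'' → ε | P.
P has alternatives sharing prefix 'Q z': factor to P → Q z P' with P' → ε | y S.

S → Q S y | y S'; Q → y Q' | x Q''; P → y | x S z | Q z P'; S' → x | ε; Q' → x | z; Q'' → ε | P; P' → ε | y S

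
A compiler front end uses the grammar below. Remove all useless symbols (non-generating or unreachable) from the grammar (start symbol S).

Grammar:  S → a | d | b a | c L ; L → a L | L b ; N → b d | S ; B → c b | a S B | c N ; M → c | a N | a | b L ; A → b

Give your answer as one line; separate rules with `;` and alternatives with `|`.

S → a | d | b a

Generating nonterminals: {A, B, M, N, S}.
Reachable from S after that: {S}.
Removed useless symbols: {A, B, L, M, N} and every production mentioning them.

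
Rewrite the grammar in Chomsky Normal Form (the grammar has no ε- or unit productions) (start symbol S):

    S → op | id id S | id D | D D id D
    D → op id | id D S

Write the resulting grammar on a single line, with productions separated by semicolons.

S → op | X1 Y1 | X1 D | D Y2; D → X2 X1 | X1 Y4; X1 → id; X2 → op; Y1 → X1 S; Y2 → D Y3; Y3 → X1 D; Y4 → D S

Introduce a nonterminal for each terminal appearing in a rule of length ≥ 2: X1 → id, X2 → op.
Binarize each right-hand side of length ≥ 3 by chaining fresh nonterminals (Y1, Y2, …): affected rules were S → X1 X1 S; S → D D X1 D; D → X1 D S.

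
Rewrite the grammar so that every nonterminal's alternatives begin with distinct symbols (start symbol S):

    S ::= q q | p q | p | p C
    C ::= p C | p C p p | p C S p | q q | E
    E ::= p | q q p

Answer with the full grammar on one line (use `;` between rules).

S ::= q q | p S'; C ::= q q | E | p C C'; E ::= p | q q p; S' ::= q | ε | C; C' ::= ε | p p | S p

S has alternatives sharing prefix 'p': factor to S → p S' with S' → q | ε | C.
C has alternatives sharing prefix 'p C': factor to C → p C C' with C' → ε | p p | S p.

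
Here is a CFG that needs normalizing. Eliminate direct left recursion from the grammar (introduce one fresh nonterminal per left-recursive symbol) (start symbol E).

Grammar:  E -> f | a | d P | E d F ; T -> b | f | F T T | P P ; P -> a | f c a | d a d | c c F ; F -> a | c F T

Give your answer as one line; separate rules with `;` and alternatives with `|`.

E is directly left-recursive.
For E: α = {d F}, β = {f, a, d P}. Rewrite as E → β E' and E' → α E' | ε.

E -> f E' | a E' | d P E'; T -> b | f | F T T | P P; P -> a | f c a | d a d | c c F; F -> a | c F T; E' -> d F E' | eps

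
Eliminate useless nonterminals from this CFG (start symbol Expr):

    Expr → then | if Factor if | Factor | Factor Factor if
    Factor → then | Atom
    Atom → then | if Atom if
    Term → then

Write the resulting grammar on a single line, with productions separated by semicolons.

Generating nonterminals: {Atom, Expr, Factor, Term}.
Reachable from Expr after that: {Atom, Expr, Factor}.
Removed useless symbols: {Term} and every production mentioning them.

Expr → then | if Factor if | Factor | Factor Factor if; Factor → then | Atom; Atom → then | if Atom if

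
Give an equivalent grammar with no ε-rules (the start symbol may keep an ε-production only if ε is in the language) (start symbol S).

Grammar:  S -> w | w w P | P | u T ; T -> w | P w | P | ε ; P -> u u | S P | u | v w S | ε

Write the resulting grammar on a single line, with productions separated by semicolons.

Nullable set = {P, S, T}.
ε ∈ L(G) since S is nullable, so keep S → ε.
For each production, add variants omitting each subset of nullable occurrences: S → w w P gives w w P | w w. S → u T gives u T | u. P → S P gives S P | S. P → v w S gives v w S | v w.

S -> w | w w P | w w | P | u T | u | ε; T -> w | P w | P; P -> u u | S P | S | u | v w S | v w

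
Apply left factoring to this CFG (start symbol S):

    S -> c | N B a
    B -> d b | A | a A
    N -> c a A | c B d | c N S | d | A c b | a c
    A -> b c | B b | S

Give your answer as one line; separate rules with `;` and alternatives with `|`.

N has alternatives sharing prefix 'c': factor to N → c N' with N' → a A | B d | N S.

S -> c | N B a; B -> d b | A | a A; N -> d | A c b | a c | c N'; A -> b c | B b | S; N' -> a A | B d | N S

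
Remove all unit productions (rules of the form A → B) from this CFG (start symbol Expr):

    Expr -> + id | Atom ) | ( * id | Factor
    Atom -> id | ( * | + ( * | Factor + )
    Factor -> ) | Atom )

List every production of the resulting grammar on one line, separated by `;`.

Expr -> ) | Atom ) | + id | ( * id; Atom -> id | ( * | + ( * | Factor + ); Factor -> ) | Atom )

Unit pairs: Expr ⇒* {Factor}.
For every A with A ⇒* B via unit rules, add B's non-unit alternatives to A; then delete every rule of the form X → Y.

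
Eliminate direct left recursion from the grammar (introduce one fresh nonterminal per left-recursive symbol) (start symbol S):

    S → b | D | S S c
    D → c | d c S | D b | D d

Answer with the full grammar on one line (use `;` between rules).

Left recursion appears on S, D.
For S: α = {S c}, β = {b, D}. Rewrite as S → β S' and S' → α S' | ε.
For D: α = {b, d}, β = {c, d c S}. Rewrite as D → β D' and D' → α D' | ε.

S → b S' | D S'; D → c D' | d c S D'; S' → S c S' | ε; D' → b D' | d D' | ε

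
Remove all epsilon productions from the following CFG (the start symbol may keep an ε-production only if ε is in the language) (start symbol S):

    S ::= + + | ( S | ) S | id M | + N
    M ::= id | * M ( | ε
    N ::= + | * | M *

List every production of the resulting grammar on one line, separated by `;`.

The nullable symbols are {M}.
ε ∉ L(G), so no ε-production is kept.
For each production, add variants omitting each subset of nullable occurrences: S → id M gives id M | id. M → * M ( gives * M ( | * (.

S ::= + + | ( S | ) S | id M | id | + N; M ::= id | * M ( | * (; N ::= + | * | M *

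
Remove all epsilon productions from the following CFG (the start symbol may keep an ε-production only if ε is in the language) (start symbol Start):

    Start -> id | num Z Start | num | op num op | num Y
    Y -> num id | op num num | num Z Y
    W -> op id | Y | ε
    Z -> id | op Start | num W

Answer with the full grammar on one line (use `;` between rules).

The nullable symbols are {W}.
ε ∉ L(G), so no ε-production is kept.
Add the nullable-subset variants: Z → num W gives num W | num.

Start -> id | num Z Start | num | op num op | num Y; Y -> num id | op num num | num Z Y; W -> op id | Y; Z -> id | op Start | num W | num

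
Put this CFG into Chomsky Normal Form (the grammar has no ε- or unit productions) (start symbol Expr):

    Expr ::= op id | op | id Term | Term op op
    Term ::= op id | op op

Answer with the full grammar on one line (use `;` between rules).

Introduce a nonterminal for each terminal appearing in a rule of length ≥ 2: X1 → op, X2 → id.
Binarize each right-hand side of length ≥ 3 by chaining fresh nonterminals (Y1, Y2, …): affected rules were Expr → Term X1 X1.

Expr ::= X1 X2 | op | X2 Term | Term Y1; Term ::= X1 X2 | X1 X1; X1 ::= op; X2 ::= id; Y1 ::= X1 X1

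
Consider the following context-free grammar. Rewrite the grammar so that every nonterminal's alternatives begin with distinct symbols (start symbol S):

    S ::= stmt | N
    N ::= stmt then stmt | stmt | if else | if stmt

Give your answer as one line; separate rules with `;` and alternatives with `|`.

S ::= stmt | N; N ::= stmt N' | if N''; N' ::= then stmt | epsilon; N'' ::= else | stmt

N has alternatives sharing prefix 'stmt': factor to N → stmt N' with N' → then stmt | ε.
N has alternatives sharing prefix 'if': factor to N → if N'' with N'' → else | stmt.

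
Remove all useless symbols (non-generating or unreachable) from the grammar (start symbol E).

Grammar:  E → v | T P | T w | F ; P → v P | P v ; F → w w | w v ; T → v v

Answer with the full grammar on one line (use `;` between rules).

E → v | T w | F; F → w w | w v; T → v v

Generating nonterminals: {E, F, T}.
Reachable from E after that: {E, F, T}.
Removed useless symbols: {P} and every production mentioning them.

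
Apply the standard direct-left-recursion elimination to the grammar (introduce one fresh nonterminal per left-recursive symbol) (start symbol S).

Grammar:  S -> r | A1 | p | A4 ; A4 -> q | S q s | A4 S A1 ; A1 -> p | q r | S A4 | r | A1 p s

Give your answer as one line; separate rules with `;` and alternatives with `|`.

S -> r | A1 | p | A4; A4 -> q A4' | S q s A4'; A1 -> p A1' | q r A1' | S A4 A1' | r A1'; A4' -> S A1 A4' | ε; A1' -> p s A1' | ε

A4, A1 are directly left-recursive.
For A4: α = {S A1}, β = {q, S q s}. Rewrite as A4 → β A4' and A4' → α A4' | ε.
For A1: α = {p s}, β = {p, q r, S A4, r}. Rewrite as A1 → β A1' and A1' → α A1' | ε.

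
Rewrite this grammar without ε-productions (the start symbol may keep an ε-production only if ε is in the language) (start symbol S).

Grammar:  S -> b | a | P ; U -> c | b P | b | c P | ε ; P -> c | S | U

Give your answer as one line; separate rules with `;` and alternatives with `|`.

S -> b | a | P | ε; U -> c | b P | b | c P; P -> c | S | U

Nullable nonterminals: {P, S, U}.
ε ∈ L(G) since S is nullable, so keep S → ε.
Expand every rule over subsets of its nullable positions: U → b P gives b P | b.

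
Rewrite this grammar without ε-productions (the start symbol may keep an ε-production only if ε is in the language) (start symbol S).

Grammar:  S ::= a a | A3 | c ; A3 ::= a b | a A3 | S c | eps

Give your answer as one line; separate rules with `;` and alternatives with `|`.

The nullable symbols are {A3, S}.
ε ∈ L(G) since S is nullable, so keep S → ε.
Expand every rule over subsets of its nullable positions: A3 → a A3 gives a A3 | a. A3 → S c gives S c | c.

S ::= a a | A3 | c | eps; A3 ::= a b | a A3 | a | S c | c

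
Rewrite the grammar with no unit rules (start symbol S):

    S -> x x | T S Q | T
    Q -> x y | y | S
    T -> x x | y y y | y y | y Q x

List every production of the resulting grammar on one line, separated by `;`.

Unit pairs: Q ⇒* {S, T}; S ⇒* {T}.
For every A with A ⇒* B via unit rules, add B's non-unit alternatives to A; then delete every rule of the form X → Y.

S -> x x | T S Q | y y y | y y | y Q x; Q -> x x | T S Q | x y | y | y y y | y y | y Q x; T -> x x | y y y | y y | y Q x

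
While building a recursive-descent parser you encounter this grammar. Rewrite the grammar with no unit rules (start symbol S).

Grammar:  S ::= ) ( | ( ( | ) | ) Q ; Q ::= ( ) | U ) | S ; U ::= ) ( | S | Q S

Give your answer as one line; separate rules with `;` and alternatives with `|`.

S ::= ) ( | ( ( | ) | ) Q; Q ::= ) ( | ( ( | ) | ) Q | ( ) | U ); U ::= ) ( | Q S | ( ( | ) | ) Q

Unit pairs: Q ⇒* {S}; U ⇒* {S}.
For each unit pair (A, B), copy every non-unit production of B to A, then drop all unit productions.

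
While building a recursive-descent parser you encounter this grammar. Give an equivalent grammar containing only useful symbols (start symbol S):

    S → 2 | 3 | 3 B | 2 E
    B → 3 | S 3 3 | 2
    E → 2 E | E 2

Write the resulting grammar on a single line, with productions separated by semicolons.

Generating nonterminals: {B, S}.
Reachable from S after that: {B, S}.
Removed useless symbols: {E} and every production mentioning them.

S → 2 | 3 | 3 B; B → 3 | S 3 3 | 2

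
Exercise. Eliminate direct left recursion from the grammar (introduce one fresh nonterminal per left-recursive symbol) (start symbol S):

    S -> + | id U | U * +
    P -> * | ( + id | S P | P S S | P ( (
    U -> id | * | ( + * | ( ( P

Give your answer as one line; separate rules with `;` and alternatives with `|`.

S -> + | id U | U * +; P -> * P' | ( + id P' | S P P'; U -> id | * | ( + * | ( ( P; P' -> S S P' | ( ( P' | ε

Directly left-recursive nonterminal: P.
For P: α = {S S, ( (}, β = {*, ( + id, S P}. Rewrite as P → β P' and P' → α P' | ε.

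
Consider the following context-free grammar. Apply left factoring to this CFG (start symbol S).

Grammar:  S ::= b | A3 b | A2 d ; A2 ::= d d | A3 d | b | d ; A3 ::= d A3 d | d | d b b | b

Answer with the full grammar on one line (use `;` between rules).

A2 has alternatives sharing prefix 'd': factor to A2 → d A2' with A2' → d | ε.
A3 has alternatives sharing prefix 'd': factor to A3 → d A3' with A3' → A3 d | ε | b b.

S ::= b | A3 b | A2 d; A2 ::= A3 d | b | d A2'; A3 ::= b | d A3'; A2' ::= d | eps; A3' ::= A3 d | eps | b b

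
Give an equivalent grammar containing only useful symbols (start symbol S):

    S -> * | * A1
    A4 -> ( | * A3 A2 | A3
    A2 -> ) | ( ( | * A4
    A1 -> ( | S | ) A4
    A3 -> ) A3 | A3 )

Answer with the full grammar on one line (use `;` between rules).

S -> * | * A1; A4 -> (; A1 -> ( | S | ) A4

Generating nonterminals: {A1, A2, A4, S}.
Reachable from S after that: {A1, A4, S}.
Removed useless symbols: {A2, A3} and every production mentioning them.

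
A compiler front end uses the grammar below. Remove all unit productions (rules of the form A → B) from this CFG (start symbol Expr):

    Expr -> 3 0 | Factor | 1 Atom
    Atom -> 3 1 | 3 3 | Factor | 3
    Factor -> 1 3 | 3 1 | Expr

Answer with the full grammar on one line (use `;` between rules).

Unit pairs: Atom ⇒* {Expr, Factor}; Expr ⇒* {Factor}; Factor ⇒* {Expr}.
Replace each nonterminal's rules with the union of the non-unit rules of every nonterminal it unit-derives.

Expr -> 1 3 | 3 1 | 3 0 | 1 Atom; Atom -> 3 1 | 3 3 | 3 | 1 3 | 3 0 | 1 Atom; Factor -> 1 3 | 3 1 | 3 0 | 1 Atom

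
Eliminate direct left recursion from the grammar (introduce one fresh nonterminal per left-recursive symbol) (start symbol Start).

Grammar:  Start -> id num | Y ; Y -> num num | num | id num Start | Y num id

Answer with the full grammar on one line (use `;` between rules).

Start -> id num | Y; Y -> num num Y1 | num Y1 | id num Start Y1; Y1 -> num id Y1 | epsilon

Directly left-recursive nonterminal: Y.
For Y: α = {num id}, β = {num num, num, id num Start}. Rewrite as Y → β Y1 and Y1 → α Y1 | ε.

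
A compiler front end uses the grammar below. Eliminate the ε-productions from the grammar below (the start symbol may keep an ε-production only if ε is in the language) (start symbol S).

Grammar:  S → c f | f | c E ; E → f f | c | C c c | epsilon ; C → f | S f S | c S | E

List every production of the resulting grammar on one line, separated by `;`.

S → c f | f | c E | c; E → f f | c | C c c | c c; C → f | S f S | c S | E

The nullable symbols are {C, E}.
ε ∉ L(G), so no ε-production is kept.
For each production, add variants omitting each subset of nullable occurrences: S → c E gives c E | c. E → C c c gives C c c | c c.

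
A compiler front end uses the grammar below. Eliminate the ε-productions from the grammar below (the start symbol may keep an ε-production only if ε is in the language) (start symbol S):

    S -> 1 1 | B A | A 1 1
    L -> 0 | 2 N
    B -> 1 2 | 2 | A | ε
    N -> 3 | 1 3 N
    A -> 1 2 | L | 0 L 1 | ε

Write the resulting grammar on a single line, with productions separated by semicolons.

S -> 1 1 | B A | B | A | A 1 1 | ε; L -> 0 | 2 N; B -> 1 2 | 2 | A; N -> 3 | 1 3 N; A -> 1 2 | L | 0 L 1

Nullable set = {A, B, S}.
ε ∈ L(G) since S is nullable, so keep S → ε.
For each production, add variants omitting each subset of nullable occurrences: S → B A gives B A | B | A.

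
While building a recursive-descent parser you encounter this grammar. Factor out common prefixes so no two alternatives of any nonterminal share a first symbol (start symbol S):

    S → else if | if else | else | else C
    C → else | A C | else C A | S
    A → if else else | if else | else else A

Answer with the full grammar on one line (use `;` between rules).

S has alternatives sharing prefix 'else': factor to S → else S' with S' → if | ε | C.
C has alternatives sharing prefix 'else': factor to C → else C' with C' → ε | C A.
A has alternatives sharing prefix 'if else': factor to A → if else A' with A' → else | ε.

S → if else | else S'; C → A C | S | else C'; A → else else A | if else A'; S' → if | ε | C; C' → ε | C A; A' → else | ε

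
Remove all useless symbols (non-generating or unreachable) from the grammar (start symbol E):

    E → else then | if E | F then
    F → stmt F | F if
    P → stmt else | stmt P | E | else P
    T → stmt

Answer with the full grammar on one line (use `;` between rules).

E → else then | if E

Generating nonterminals: {E, P, T}.
Reachable from E after that: {E}.
Removed useless symbols: {F, P, T} and every production mentioning them.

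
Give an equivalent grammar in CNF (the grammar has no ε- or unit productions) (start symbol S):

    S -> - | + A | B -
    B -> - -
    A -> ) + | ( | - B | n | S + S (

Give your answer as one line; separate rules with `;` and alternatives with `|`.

S -> - | X1 A | B X2; B -> X2 X2; A -> X3 X1 | ( | X2 B | n | S Y1; X1 -> +; X2 -> -; X3 -> ); X4 -> (; Y1 -> X1 Y2; Y2 -> S X4

Introduce a nonterminal for each terminal appearing in a rule of length ≥ 2: X1 → +, X2 → -, X3 → ), X4 → (.
Binarize each right-hand side of length ≥ 3 by chaining fresh nonterminals (Y1, Y2, …): affected rules were A → S X1 S X4.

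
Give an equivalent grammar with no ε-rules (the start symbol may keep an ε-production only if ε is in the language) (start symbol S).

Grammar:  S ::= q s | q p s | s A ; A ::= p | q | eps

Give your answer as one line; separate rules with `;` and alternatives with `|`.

S ::= q s | q p s | s A | s; A ::= p | q

The nullable symbols are {A}.
ε ∉ L(G), so no ε-production is kept.
Expand every rule over subsets of its nullable positions: S → s A gives s A | s.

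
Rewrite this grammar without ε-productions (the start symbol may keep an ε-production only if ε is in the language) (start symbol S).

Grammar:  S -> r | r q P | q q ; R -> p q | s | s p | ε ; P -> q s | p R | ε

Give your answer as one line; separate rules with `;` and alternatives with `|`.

S -> r | r q P | r q | q q; R -> p q | s | s p; P -> q s | p R | p

Nullable set = {P, R}.
ε ∉ L(G), so no ε-production is kept.
Expand every rule over subsets of its nullable positions: S → r q P gives r q P | r q. P → p R gives p R | p.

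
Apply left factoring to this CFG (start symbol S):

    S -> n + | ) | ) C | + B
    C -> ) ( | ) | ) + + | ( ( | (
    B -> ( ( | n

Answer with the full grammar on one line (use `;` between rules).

S -> n + | + B | ) S'; C -> ) C' | ( C''; B -> ( ( | n; S' -> ε | C; C' -> ( | ε | + +; C'' -> ( | ε

S has alternatives sharing prefix ')': factor to S → ) S' with S' → ε | C.
C has alternatives sharing prefix ')': factor to C → ) C' with C' → ( | ε | + +.
C has alternatives sharing prefix '(': factor to C → ( C'' with C'' → ( | ε.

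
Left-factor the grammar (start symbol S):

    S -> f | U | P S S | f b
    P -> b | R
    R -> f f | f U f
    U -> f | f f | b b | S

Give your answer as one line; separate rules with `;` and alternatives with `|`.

S -> U | P S S | f S'; P -> b | R; R -> f R'; U -> b b | S | f U'; S' -> epsilon | b; R' -> f | U f; U' -> epsilon | f

S has alternatives sharing prefix 'f': factor to S → f S' with S' → ε | b.
R has alternatives sharing prefix 'f': factor to R → f R' with R' → f | U f.
U has alternatives sharing prefix 'f': factor to U → f U' with U' → ε | f.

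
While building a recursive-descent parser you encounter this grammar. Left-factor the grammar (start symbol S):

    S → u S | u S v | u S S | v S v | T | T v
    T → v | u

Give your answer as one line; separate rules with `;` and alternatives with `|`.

S has alternatives sharing prefix 'u S': factor to S → u S S' with S' → ε | v | S.
S has alternatives sharing prefix 'T': factor to S → T S'' with S'' → ε | v.

S → v S v | u S S' | T S''; T → v | u; S' → ε | v | S; S'' → ε | v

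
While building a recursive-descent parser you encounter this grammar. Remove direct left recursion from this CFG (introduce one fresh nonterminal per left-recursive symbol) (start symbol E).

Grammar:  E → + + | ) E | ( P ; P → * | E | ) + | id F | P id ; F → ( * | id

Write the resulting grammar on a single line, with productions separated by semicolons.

E → + + | ) E | ( P; P → * P' | E P' | ) + P' | id F P'; F → ( * | id; P' → id P' | eps

P is directly left-recursive.
For P: α = {id}, β = {*, E, ) +, id F}. Rewrite as P → β P' and P' → α P' | ε.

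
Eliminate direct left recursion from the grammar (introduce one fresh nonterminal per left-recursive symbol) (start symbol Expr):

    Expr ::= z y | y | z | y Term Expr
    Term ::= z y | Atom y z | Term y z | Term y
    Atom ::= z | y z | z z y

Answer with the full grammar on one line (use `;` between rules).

Left recursion appears on Term.
For Term: α = {y z, y}, β = {z y, Atom y z}. Rewrite as Term → β Term1 and Term1 → α Term1 | ε.

Expr ::= z y | y | z | y Term Expr; Term ::= z y Term1 | Atom y z Term1; Atom ::= z | y z | z z y; Term1 ::= y z Term1 | y Term1 | ε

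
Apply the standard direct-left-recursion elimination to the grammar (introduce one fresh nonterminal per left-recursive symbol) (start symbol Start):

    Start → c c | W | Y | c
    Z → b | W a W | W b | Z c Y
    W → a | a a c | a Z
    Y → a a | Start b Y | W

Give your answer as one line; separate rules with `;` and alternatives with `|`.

Directly left-recursive nonterminal: Z.
For Z: α = {c Y}, β = {b, W a W, W b}. Rewrite as Z → β Z1 and Z1 → α Z1 | ε.

Start → c c | W | Y | c; Z → b Z1 | W a W Z1 | W b Z1; W → a | a a c | a Z; Y → a a | Start b Y | W; Z1 → c Y Z1 | epsilon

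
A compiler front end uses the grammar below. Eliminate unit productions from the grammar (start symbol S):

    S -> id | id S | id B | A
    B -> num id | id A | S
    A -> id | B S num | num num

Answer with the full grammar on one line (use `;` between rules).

S -> id | id S | id B | B S num | num num; B -> num id | id A | id | id S | id B | B S num | num num; A -> id | B S num | num num

Unit pairs: B ⇒* {A, S}; S ⇒* {A}.
For each unit pair (A, B), copy every non-unit production of B to A, then drop all unit productions.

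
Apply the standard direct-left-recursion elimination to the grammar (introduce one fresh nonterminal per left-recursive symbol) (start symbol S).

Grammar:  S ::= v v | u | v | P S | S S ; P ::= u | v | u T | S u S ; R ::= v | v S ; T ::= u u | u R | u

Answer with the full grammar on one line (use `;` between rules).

Left recursion appears on S.
For S: α = {S}, β = {v v, u, v, P S}. Rewrite as S → β S' and S' → α S' | ε.

S ::= v v S' | u S' | v S' | P S S'; P ::= u | v | u T | S u S; R ::= v | v S; T ::= u u | u R | u; S' ::= S S' | eps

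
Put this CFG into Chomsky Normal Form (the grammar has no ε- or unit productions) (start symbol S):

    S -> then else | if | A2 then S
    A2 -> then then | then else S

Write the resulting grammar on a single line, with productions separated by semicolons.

Introduce a nonterminal for each terminal appearing in a rule of length ≥ 2: X1 → then, X2 → else.
Binarize each right-hand side of length ≥ 3 by chaining fresh nonterminals (Y1, Y2, …): affected rules were S → A2 X1 S; A2 → X1 X2 S.

S -> X1 X2 | if | A2 Y1; A2 -> X1 X1 | X1 Y2; X1 -> then; X2 -> else; Y1 -> X1 S; Y2 -> X2 S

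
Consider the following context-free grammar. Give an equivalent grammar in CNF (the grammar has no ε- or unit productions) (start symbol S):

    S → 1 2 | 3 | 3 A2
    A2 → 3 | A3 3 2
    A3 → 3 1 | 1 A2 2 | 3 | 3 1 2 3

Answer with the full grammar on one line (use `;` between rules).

S → X1 X2 | 3 | X3 A2; A2 → 3 | A3 Y1; A3 → X3 X1 | X1 Y2 | 3 | X3 Y3; X1 → 1; X2 → 2; X3 → 3; Y1 → X3 X2; Y2 → A2 X2; Y3 → X1 Y4; Y4 → X2 X3

Introduce a nonterminal for each terminal appearing in a rule of length ≥ 2: X1 → 1, X2 → 2, X3 → 3.
Binarize each right-hand side of length ≥ 3 by chaining fresh nonterminals (Y1, Y2, …): affected rules were A2 → A3 X3 X2; A3 → X1 A2 X2; A3 → X3 X1 X2 X3.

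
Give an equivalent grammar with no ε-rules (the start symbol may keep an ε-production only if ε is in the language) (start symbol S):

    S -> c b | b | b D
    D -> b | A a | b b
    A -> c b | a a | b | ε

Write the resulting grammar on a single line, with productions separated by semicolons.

S -> c b | b | b D; D -> b | A a | a | b b; A -> c b | a a | b

Nullable nonterminals: {A}.
ε ∉ L(G), so no ε-production is kept.
Add the nullable-subset variants: D → A a gives A a | a.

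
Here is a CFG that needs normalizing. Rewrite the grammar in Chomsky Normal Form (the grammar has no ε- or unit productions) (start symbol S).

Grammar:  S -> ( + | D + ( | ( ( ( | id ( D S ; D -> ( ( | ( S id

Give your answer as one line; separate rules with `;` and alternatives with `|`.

S -> X1 X2 | D Y1 | X1 Y2 | X3 Y3; D -> X1 X1 | X1 Y5; X1 -> (; X2 -> +; X3 -> id; Y1 -> X2 X1; Y2 -> X1 X1; Y3 -> X1 Y4; Y4 -> D S; Y5 -> S X3

Introduce a nonterminal for each terminal appearing in a rule of length ≥ 2: X1 → (, X2 → +, X3 → id.
Binarize each right-hand side of length ≥ 3 by chaining fresh nonterminals (Y1, Y2, …): affected rules were S → D X2 X1; S → X1 X1 X1; S → X3 X1 D S; D → X1 S X3.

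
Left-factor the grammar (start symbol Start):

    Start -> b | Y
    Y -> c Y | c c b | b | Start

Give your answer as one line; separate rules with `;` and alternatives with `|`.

Start -> b | Y; Y -> b | Start | c Y1; Y1 -> Y | c b

Y has alternatives sharing prefix 'c': factor to Y → c Y1 with Y1 → Y | c b.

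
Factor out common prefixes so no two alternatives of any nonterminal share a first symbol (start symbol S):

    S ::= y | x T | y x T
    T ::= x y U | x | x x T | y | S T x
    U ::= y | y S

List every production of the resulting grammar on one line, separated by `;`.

S ::= x T | y S'; T ::= y | S T x | x T'; U ::= y U'; S' ::= ε | x T; T' ::= y U | ε | x T; U' ::= ε | S

S has alternatives sharing prefix 'y': factor to S → y S' with S' → ε | x T.
T has alternatives sharing prefix 'x': factor to T → x T' with T' → y U | ε | x T.
U has alternatives sharing prefix 'y': factor to U → y U' with U' → ε | S.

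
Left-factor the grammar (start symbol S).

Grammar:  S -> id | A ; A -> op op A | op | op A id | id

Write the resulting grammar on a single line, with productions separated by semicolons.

A has alternatives sharing prefix 'op': factor to A → op A' with A' → op A | ε | A id.

S -> id | A; A -> id | op A'; A' -> op A | ε | A id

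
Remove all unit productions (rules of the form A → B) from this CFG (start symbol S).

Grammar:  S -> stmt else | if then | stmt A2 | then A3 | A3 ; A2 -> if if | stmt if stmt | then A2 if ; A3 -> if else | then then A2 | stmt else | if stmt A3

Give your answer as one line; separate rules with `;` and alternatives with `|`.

Unit pairs: S ⇒* {A3}.
For each unit pair (A, B), copy every non-unit production of B to A, then drop all unit productions.

S -> stmt else | if then | stmt A2 | then A3 | if else | then then A2 | if stmt A3; A2 -> if if | stmt if stmt | then A2 if; A3 -> if else | then then A2 | stmt else | if stmt A3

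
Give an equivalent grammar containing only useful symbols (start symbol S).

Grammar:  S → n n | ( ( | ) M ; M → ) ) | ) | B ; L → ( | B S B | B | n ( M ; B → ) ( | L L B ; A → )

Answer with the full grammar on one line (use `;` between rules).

S → n n | ( ( | ) M; M → ) ) | ) | B; L → ( | B S B | B | n ( M; B → ) ( | L L B

Generating nonterminals: {A, B, L, M, S}.
Reachable from S after that: {B, L, M, S}.
Removed useless symbols: {A} and every production mentioning them.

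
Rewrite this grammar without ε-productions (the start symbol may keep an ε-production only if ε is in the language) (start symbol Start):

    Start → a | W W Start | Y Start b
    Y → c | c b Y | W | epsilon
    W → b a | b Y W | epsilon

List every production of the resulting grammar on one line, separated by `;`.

Nullable set = {W, Y}.
ε ∉ L(G), so no ε-production is kept.
For each production, add variants omitting each subset of nullable occurrences: Start → W W Start gives W W Start | W Start. Start → Y Start b gives Y Start b | Start b. Y → c b Y gives c b Y | c b. W → b Y W gives b Y W | b Y | b W | b.

Start → a | W W Start | W Start | Y Start b | Start b; Y → c | c b Y | c b | W; W → b a | b Y W | b Y | b W | b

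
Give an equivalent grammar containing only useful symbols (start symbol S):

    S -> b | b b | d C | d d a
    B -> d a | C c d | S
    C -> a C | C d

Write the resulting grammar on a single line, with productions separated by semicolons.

Generating nonterminals: {B, S}.
Reachable from S after that: {S}.
Removed useless symbols: {B, C} and every production mentioning them.

S -> b | b b | d d a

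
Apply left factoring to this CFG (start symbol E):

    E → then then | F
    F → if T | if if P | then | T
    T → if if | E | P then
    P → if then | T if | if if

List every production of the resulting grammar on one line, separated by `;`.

F has alternatives sharing prefix 'if': factor to F → if F' with F' → T | if P.
P has alternatives sharing prefix 'if': factor to P → if P' with P' → then | if.

E → then then | F; F → then | T | if F'; T → if if | E | P then; P → T if | if P'; F' → T | if P; P' → then | if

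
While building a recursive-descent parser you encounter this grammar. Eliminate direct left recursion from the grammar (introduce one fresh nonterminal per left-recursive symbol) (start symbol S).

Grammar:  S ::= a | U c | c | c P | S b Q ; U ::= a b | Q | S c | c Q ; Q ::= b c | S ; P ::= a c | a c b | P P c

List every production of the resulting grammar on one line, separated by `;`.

S, P are directly left-recursive.
For S: α = {b Q}, β = {a, U c, c, c P}. Rewrite as S → β S' and S' → α S' | ε.
For P: α = {P c}, β = {a c, a c b}. Rewrite as P → β P' and P' → α P' | ε.

S ::= a S' | U c S' | c S' | c P S'; U ::= a b | Q | S c | c Q; Q ::= b c | S; P ::= a c P' | a c b P'; S' ::= b Q S' | eps; P' ::= P c P' | eps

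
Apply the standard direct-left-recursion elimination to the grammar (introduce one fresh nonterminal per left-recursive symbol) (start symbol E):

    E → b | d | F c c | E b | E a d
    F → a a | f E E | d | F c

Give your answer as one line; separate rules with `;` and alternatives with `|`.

Left recursion appears on E, F.
For E: α = {b, a d}, β = {b, d, F c c}. Rewrite as E → β E' and E' → α E' | ε.
For F: α = {c}, β = {a a, f E E, d}. Rewrite as F → β F' and F' → α F' | ε.

E → b E' | d E' | F c c E'; F → a a F' | f E E F' | d F'; E' → b E' | a d E' | ε; F' → c F' | ε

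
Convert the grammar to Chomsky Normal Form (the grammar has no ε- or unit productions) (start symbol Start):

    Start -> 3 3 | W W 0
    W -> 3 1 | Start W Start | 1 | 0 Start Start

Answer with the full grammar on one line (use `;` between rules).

Introduce a nonterminal for each terminal appearing in a rule of length ≥ 2: X1 → 3, X2 → 0, X3 → 1.
Binarize each right-hand side of length ≥ 3 by chaining fresh nonterminals (Y1, Y2, …): affected rules were Start → W W X2; W → Start W Start; W → X2 Start Start.

Start -> X1 X1 | W Y1; W -> X1 X3 | Start Y2 | 1 | X2 Y3; X1 -> 3; X2 -> 0; X3 -> 1; Y1 -> W X2; Y2 -> W Start; Y3 -> Start Start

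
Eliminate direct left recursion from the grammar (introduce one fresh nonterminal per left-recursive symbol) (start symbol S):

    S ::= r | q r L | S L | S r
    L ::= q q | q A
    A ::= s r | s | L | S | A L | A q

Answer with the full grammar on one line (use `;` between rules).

S, A are directly left-recursive.
For S: α = {L, r}, β = {r, q r L}. Rewrite as S → β S' and S' → α S' | ε.
For A: α = {L, q}, β = {s r, s, L, S}. Rewrite as A → β A' and A' → α A' | ε.

S ::= r S' | q r L S'; L ::= q q | q A; A ::= s r A' | s A' | L A' | S A'; S' ::= L S' | r S' | ε; A' ::= L A' | q A' | ε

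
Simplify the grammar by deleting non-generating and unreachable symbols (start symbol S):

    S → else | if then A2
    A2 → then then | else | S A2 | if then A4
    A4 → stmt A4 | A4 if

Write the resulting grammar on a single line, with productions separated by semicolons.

Generating nonterminals: {A2, S}.
Reachable from S after that: {A2, S}.
Removed useless symbols: {A4} and every production mentioning them.

S → else | if then A2; A2 → then then | else | S A2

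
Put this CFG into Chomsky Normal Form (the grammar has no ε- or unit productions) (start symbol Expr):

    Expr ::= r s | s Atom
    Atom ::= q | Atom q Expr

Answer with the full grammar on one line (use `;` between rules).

Expr ::= X1 X2 | X2 Atom; Atom ::= q | Atom Y1; X1 ::= r; X2 ::= s; X3 ::= q; Y1 ::= X3 Expr

Introduce a nonterminal for each terminal appearing in a rule of length ≥ 2: X1 → r, X2 → s, X3 → q.
Binarize each right-hand side of length ≥ 3 by chaining fresh nonterminals (Y1, Y2, …): affected rules were Atom → Atom X3 Expr.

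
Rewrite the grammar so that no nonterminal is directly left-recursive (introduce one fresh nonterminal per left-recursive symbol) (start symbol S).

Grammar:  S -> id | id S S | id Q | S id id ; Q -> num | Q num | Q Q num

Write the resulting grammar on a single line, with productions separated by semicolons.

S -> id S' | id S S S' | id Q S'; Q -> num Q'; S' -> id id S' | epsilon; Q' -> num Q' | Q num Q' | epsilon

Directly left-recursive nonterminals: S, Q.
For S: α = {id id}, β = {id, id S S, id Q}. Rewrite as S → β S' and S' → α S' | ε.
For Q: α = {num, Q num}, β = {num}. Rewrite as Q → β Q' and Q' → α Q' | ε.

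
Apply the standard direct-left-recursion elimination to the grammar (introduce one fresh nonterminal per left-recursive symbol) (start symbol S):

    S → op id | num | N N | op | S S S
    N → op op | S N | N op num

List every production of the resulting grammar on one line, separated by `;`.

S → op id S' | num S' | N N S' | op S'; N → op op N' | S N N'; S' → S S S' | ε; N' → op num N' | ε

S, N are directly left-recursive.
For S: α = {S S}, β = {op id, num, N N, op}. Rewrite as S → β S' and S' → α S' | ε.
For N: α = {op num}, β = {op op, S N}. Rewrite as N → β N' and N' → α N' | ε.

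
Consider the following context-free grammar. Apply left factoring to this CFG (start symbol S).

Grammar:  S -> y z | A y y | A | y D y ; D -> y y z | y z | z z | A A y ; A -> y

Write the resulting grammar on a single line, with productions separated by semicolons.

S has alternatives sharing prefix 'y': factor to S → y S' with S' → z | D y.
S has alternatives sharing prefix 'A': factor to S → A S'' with S'' → y y | ε.
D has alternatives sharing prefix 'y': factor to D → y D' with D' → y z | z.

S -> y S' | A S''; D -> z z | A A y | y D'; A -> y; S' -> z | D y; S'' -> y y | ε; D' -> y z | z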